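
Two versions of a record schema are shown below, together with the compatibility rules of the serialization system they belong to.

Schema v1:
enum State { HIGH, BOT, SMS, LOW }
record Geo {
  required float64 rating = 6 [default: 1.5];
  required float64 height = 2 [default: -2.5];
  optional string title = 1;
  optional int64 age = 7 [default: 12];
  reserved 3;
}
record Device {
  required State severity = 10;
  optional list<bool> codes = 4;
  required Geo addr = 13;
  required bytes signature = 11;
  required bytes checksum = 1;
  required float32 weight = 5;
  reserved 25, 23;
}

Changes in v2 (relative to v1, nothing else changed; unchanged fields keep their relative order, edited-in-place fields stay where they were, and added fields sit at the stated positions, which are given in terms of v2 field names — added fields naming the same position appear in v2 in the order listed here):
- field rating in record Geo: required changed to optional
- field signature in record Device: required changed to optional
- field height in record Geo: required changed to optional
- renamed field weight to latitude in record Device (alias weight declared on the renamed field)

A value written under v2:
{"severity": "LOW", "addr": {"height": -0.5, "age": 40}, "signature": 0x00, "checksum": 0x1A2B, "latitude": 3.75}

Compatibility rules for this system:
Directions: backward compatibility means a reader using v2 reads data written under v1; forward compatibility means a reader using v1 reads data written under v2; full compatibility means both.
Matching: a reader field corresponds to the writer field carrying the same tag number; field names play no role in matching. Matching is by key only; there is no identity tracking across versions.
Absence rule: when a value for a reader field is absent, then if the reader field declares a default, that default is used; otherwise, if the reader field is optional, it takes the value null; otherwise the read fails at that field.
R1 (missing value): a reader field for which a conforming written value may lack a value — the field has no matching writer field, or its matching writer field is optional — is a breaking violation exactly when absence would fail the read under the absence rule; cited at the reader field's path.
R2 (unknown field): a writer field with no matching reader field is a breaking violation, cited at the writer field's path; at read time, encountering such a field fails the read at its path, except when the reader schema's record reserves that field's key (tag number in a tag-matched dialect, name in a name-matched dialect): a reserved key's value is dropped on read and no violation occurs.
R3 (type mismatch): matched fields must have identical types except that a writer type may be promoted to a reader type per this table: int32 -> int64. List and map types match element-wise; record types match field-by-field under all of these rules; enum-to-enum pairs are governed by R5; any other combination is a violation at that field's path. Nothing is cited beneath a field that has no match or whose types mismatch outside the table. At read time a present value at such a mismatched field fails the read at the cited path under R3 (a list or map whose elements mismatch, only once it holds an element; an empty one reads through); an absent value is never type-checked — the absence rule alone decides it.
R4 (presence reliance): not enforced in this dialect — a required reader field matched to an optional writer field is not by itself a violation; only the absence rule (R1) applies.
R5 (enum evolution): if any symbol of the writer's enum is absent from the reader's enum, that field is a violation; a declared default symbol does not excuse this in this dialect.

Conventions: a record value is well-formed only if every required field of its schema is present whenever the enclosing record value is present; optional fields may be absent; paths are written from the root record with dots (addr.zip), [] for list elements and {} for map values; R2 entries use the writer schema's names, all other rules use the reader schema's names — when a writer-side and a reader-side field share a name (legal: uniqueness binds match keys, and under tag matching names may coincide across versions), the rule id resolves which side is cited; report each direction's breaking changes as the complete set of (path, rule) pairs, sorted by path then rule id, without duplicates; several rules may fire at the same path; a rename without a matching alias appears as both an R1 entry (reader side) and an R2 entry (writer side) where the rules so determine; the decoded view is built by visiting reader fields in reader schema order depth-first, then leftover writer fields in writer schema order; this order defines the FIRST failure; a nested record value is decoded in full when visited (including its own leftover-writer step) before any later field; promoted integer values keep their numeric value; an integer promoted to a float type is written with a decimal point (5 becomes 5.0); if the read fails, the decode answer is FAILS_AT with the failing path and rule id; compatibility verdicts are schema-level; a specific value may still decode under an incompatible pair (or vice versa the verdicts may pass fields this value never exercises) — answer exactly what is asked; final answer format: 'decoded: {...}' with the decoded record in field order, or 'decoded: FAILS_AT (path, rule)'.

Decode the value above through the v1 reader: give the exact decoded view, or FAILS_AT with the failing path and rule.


each type pair in Device: writer, then reader
decode walk for Device under reader schema v1:
  severity := "LOW"
  codes := null (not supplied -> null)
  addr.rating := 1.5 (no value, default fills)
  addr.height := -0.5
  addr.title := null (not supplied -> null)
  addr.age := 40
  signature := 0x00
  checksum := 0x1A2B
  weight := 3.75 (from writer latitude)
  => decoded: {"severity": "LOW", "codes": null, "addr": {"rating": 1.5, "height": -0.5, "title": null, "age": 40}, "signature": 0x00, "checksum": 0x1A2B, "weight": 3.75}
the rest of the Device diff is inert for this question:
  field rating in record Geo: required changed to optional -> no rule fires on it and the decoded Device view is identical with or without it
  field signature in record Device: required changed to optional -> schema-level compatibility only; this Device value's decode is unchanged
  field height in record Geo: required changed to optional -> no rule fires on it and the decoded Device view is identical with or without it
  renamed field weight to latitude in record Device (alias weight declared on the renamed field) -> no rule fires on it and the decoded Device view is identical with or without it

decoded: {"severity": "LOW", "codes": null, "addr": {"rating": 1.5, "height": -0.5, "title": null, "age": 40}, "signature": 0x00, "checksum": 0x1A2B, "weight": 3.75}


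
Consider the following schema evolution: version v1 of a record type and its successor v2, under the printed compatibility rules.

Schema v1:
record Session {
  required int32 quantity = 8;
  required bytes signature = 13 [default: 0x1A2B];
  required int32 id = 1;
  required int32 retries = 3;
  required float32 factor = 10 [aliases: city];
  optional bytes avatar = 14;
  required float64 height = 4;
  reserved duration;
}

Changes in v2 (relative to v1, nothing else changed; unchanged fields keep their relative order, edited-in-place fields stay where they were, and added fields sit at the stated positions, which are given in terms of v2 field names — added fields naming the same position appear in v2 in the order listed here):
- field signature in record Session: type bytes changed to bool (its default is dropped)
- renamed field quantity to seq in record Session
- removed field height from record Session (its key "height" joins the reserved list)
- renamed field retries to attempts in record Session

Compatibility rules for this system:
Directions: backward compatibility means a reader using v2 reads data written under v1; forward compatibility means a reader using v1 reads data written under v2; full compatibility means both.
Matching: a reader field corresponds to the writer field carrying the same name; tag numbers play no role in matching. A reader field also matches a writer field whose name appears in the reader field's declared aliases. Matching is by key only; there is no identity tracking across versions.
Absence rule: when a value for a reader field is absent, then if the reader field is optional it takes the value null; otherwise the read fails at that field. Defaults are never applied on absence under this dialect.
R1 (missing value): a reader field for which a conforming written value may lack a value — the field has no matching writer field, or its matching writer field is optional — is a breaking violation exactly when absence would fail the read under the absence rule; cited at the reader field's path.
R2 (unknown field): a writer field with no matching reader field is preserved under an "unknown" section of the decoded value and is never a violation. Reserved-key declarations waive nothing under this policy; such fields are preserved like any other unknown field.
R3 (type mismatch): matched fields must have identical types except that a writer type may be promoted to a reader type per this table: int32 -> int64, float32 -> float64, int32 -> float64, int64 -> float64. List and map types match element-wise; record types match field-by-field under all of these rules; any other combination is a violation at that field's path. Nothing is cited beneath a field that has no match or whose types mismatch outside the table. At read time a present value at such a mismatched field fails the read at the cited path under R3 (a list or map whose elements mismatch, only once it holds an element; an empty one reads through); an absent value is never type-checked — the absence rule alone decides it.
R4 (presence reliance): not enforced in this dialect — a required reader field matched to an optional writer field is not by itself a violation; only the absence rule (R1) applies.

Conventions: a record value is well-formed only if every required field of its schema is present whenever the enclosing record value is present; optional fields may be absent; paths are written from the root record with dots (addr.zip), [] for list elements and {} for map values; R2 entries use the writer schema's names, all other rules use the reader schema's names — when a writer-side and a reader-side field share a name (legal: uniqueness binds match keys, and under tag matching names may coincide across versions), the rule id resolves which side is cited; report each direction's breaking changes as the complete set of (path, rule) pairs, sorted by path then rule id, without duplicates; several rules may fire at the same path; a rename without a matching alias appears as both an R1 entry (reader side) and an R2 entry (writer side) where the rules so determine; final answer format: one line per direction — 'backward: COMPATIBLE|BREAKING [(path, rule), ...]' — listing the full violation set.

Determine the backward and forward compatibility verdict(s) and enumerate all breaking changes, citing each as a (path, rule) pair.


arrows below run writer -> reader for Session
backward analysis of Session with v2 as reader and v1 as writer:
  seq: no writer-side match
  bytes -> bool, writer required: signature aligns to signature
  int32 -> int32, writer required: id aligns to id
  attempts: no writer-side match
  float32 -> float32, writer required: factor aligns to factor
  bytes -> bytes, writer optional: avatar aligns to avatar
  writer field quantity has no reader counterpart
  writer field retries has no reader counterpart
  writer field height has no reader counterpart
  breaking: (attempts, R1)
  breaking: (seq, R1)
  breaking: (signature, R3)
  backward on Session therefore BREAKING (3)
forward analysis of Session with v1 as reader and v2 as writer:
  quantity: no writer-side match
  bool -> bytes, writer required: signature aligns to signature
  int32 -> int32, writer required: id aligns to id
  retries: no writer-side match
  float32 -> float32, writer required: factor aligns to factor
  bytes -> bytes, writer optional: avatar aligns to avatar
  height: no writer-side match
  writer field seq has no reader counterpart
  writer field attempts has no reader counterpart
  breaking: (height, R1)
  breaking: (quantity, R1)
  breaking: (retries, R1)
  breaking: (signature, R3)
  forward on Session therefore BREAKING (4)

backward: BREAKING [(attempts, R1), (seq, R1), (signature, R3)]; forward: BREAKING [(height, R1), (quantity, R1), (retries, R1), (signature, R3)]


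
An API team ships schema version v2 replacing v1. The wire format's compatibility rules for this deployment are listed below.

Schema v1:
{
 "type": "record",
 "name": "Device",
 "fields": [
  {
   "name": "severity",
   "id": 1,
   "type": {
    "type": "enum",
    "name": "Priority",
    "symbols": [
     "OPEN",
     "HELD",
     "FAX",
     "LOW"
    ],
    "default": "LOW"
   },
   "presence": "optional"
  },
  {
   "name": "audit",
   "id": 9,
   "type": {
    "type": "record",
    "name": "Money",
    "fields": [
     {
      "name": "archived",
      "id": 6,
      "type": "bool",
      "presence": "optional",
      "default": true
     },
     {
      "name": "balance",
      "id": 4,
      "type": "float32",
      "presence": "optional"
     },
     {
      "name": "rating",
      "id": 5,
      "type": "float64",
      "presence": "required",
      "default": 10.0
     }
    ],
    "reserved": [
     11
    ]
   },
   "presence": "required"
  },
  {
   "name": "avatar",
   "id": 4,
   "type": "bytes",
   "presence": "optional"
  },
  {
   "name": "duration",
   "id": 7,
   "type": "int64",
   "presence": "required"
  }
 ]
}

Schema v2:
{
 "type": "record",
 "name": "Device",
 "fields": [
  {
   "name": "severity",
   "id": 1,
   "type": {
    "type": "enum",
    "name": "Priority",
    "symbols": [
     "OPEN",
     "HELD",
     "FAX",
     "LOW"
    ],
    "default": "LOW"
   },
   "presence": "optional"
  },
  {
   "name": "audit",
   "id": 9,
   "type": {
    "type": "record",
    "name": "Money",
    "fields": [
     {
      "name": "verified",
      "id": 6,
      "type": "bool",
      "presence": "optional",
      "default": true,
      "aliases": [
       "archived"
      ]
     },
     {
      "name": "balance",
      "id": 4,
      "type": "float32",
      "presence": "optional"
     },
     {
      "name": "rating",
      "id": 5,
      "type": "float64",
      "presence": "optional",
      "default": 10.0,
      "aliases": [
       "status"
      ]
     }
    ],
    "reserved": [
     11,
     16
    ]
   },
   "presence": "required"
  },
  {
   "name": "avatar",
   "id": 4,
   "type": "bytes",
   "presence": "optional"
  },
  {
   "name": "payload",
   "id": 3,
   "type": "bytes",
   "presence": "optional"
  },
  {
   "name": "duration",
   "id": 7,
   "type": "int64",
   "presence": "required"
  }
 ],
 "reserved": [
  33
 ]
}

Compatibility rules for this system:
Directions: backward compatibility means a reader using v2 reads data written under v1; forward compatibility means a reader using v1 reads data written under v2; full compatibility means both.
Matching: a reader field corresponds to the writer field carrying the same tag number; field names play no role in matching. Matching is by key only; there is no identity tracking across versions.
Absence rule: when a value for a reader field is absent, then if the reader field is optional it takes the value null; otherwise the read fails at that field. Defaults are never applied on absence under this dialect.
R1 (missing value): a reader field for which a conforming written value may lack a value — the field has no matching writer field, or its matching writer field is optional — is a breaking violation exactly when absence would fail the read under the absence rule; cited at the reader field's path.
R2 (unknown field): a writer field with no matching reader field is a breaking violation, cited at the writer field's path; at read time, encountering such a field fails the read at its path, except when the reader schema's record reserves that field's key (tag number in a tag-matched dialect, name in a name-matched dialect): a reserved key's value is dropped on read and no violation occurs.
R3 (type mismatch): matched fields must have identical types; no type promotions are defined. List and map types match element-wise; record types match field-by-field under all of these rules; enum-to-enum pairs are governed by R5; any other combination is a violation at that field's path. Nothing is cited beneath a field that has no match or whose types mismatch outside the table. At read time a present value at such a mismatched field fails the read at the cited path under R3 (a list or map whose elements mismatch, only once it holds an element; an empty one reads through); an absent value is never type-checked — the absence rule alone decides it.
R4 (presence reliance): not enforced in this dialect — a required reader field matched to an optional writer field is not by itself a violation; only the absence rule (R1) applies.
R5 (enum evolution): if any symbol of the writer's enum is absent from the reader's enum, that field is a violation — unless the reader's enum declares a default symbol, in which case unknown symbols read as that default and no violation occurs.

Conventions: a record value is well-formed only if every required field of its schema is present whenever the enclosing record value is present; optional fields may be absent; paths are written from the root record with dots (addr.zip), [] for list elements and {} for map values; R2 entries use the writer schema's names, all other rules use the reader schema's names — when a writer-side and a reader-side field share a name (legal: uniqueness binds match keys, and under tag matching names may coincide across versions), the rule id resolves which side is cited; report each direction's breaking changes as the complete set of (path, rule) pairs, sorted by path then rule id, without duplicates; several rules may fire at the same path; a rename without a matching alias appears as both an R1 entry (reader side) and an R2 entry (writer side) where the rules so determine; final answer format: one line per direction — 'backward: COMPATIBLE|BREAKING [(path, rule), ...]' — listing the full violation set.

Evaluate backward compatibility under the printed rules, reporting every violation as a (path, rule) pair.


backward: COMPATIBLE []

the writer's type comes first in each Device pair
backward pass over Device, reader schema v2, writer schema v1:
  writer optional, Priority -> Priority: reader severity maps from writer severity
  writer required, Money -> Money: reader audit maps from writer audit
  writer optional, bytes -> bytes: reader avatar maps from writer avatar
  payload: no writer match
  writer required, int64 -> int64: reader duration maps from writer duration
  writer optional, bool -> bool: reader audit.verified maps from writer audit.archived
  writer optional, float32 -> float32: reader audit.balance maps from writer audit.balance
  writer required, float64 -> float64: reader audit.rating maps from writer audit.rating
  => backward verdict for Device: COMPATIBLE, no violations
the rest of the Device diff is inert for this question:
  added field payload to record Device: optional bytes, tag 3 (in v2 it sits immediately before duration) -> its effect on Device is confined to the forward direction, not asked
  field rating in record Money: required changed to optional -> its effect on Device is confined to the forward direction, not asked
  renamed field archived to verified in record Money (alias archived declared on the renamed field) -> no rule fires on it in Device's dialect; the asked verdict holds


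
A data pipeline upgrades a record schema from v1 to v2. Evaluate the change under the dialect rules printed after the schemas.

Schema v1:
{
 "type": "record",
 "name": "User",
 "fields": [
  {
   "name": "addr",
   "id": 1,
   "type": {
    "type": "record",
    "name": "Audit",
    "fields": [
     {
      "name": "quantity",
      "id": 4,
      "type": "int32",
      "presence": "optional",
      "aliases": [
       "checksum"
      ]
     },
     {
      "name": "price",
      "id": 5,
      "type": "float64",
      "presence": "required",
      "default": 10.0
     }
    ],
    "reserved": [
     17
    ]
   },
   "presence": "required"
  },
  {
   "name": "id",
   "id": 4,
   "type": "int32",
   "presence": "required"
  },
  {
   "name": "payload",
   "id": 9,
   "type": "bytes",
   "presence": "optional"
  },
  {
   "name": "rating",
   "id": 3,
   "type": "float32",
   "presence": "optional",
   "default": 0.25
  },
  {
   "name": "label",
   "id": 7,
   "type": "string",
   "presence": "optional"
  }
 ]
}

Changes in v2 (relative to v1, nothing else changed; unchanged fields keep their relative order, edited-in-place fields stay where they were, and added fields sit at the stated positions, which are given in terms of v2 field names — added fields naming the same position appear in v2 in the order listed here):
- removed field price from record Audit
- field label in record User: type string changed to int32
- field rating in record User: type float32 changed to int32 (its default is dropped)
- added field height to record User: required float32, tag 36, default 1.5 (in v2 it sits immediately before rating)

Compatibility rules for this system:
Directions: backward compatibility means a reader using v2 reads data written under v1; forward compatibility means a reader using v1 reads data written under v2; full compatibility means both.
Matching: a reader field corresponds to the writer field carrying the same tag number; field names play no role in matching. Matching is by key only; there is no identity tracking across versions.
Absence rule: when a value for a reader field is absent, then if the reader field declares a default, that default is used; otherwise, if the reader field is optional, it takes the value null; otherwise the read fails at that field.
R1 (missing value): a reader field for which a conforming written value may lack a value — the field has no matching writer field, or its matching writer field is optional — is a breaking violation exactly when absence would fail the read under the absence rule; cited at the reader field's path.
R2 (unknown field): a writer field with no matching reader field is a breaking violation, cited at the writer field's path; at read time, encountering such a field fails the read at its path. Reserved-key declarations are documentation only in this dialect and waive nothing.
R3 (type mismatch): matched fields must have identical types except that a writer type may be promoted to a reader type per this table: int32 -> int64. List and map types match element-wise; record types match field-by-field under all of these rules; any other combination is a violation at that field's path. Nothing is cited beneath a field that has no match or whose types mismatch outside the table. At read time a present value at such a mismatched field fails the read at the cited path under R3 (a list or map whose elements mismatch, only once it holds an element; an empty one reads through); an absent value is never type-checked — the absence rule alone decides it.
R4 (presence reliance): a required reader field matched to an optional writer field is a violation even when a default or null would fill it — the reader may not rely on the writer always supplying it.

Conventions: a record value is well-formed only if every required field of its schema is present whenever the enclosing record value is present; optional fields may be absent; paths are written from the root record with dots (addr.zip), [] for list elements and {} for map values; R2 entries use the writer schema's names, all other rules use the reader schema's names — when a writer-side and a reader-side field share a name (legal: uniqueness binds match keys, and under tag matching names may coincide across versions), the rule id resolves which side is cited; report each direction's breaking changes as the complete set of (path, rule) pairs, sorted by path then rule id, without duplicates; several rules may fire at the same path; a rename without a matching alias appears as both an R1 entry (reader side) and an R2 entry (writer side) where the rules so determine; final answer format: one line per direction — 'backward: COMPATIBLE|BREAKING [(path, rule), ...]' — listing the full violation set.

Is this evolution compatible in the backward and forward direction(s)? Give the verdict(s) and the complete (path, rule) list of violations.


arrows below run writer -> reader for User
backward analysis of User with v2 as reader and v1 as writer:
  writer required, Audit -> Audit: reader addr maps from writer addr
  writer required, int32 -> int32: reader id maps from writer id
  writer optional, bytes -> bytes: reader payload maps from writer payload
  no writer field matches reader height
  writer optional, float32 -> int32: reader rating maps from writer rating
  writer optional, string -> int32: reader label maps from writer label
  writer optional, int32 -> int32: reader addr.quantity maps from writer addr.quantity
  addr.price (writer side), unknown to reader
  violation R2 at addr.price
  violation R3 at label
  violation R3 at rating
  => backward: BREAKING (3)
forward analysis of User with v1 as reader and v2 as writer:
  writer required, Audit -> Audit: reader addr maps from writer addr
  writer required, int32 -> int32: reader id maps from writer id
  writer optional, bytes -> bytes: reader payload maps from writer payload
  writer optional, int32 -> float32: reader rating maps from writer rating
  writer optional, int32 -> string: reader label maps from writer label
  height (writer side), unknown to reader
  writer optional, int32 -> int32: reader addr.quantity maps from writer addr.quantity
  no writer field matches reader addr.price
  violation R2 at height
  violation R3 at label
  violation R3 at rating
  => forward: BREAKING (3)

backward: BREAKING [(addr.price, R2), (label, R3), (rating, R3)]; forward: BREAKING [(height, R2), (label, R3), (rating, R3)]


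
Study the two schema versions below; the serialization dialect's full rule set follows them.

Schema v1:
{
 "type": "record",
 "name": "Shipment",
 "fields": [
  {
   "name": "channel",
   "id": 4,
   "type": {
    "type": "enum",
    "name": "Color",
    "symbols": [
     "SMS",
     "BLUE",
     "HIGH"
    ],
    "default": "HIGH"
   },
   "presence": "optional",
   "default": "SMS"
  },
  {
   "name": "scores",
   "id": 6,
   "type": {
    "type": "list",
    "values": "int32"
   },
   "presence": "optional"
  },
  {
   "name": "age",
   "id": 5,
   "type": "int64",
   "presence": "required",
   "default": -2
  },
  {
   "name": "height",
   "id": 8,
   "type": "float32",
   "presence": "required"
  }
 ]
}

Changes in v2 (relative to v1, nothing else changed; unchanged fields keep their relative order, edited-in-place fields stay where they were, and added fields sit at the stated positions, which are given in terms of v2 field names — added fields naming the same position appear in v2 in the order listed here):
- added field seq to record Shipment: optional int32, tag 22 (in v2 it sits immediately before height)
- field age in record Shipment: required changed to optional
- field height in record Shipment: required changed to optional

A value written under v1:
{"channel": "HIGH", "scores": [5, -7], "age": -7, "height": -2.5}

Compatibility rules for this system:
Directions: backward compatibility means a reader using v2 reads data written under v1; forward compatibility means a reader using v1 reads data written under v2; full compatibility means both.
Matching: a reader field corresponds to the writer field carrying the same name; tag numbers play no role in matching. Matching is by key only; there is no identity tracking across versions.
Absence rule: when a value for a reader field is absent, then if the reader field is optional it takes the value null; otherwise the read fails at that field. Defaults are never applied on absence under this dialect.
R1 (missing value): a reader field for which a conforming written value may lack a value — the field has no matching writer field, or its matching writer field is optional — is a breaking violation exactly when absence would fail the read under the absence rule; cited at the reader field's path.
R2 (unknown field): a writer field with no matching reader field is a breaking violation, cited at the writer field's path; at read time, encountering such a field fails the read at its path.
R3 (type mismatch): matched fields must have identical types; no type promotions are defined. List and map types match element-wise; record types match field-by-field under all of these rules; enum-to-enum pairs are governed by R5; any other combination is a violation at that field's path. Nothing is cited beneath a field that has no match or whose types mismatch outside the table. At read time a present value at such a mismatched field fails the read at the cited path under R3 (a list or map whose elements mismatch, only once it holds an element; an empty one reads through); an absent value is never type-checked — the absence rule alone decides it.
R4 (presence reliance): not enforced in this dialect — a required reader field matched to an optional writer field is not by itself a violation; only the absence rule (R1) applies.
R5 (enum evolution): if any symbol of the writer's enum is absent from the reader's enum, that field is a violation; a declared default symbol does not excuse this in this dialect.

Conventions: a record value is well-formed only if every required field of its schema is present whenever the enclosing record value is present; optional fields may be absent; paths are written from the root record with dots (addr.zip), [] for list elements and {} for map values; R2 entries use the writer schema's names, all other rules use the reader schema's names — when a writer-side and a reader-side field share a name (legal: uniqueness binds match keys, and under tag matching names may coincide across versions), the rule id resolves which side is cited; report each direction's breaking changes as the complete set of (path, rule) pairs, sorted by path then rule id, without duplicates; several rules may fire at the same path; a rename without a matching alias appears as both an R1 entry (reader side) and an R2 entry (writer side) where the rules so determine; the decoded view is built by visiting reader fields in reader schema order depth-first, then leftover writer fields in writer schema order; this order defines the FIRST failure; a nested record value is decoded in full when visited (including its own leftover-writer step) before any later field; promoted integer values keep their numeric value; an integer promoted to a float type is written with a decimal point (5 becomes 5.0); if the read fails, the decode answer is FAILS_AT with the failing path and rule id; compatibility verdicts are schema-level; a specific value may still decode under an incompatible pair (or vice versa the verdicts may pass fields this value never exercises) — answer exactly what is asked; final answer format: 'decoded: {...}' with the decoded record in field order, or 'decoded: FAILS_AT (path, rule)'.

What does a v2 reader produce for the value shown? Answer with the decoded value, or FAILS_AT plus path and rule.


decoded: {"channel": "HIGH", "scores": [5, -7], "age": -7, "seq": null, "height": -2.5}

the writer's type comes first in each Shipment pair
migrating the Shipment value to v2:
  channel := "HIGH"
  scores := [5, -7]
  age := -7
  seq := null (not supplied -> null)
  height := -2.5
  => decoded: {"channel": "HIGH", "scores": [5, -7], "age": -7, "seq": null, "height": -2.5}
diffs on Shipment not affecting the asked answer:
  field age in record Shipment: required changed to optional -> schema-level compatibility only; this Shipment value's decode is unchanged
  field height in record Shipment: required changed to optional -> schema-level compatibility only; this Shipment value's decode is unchanged


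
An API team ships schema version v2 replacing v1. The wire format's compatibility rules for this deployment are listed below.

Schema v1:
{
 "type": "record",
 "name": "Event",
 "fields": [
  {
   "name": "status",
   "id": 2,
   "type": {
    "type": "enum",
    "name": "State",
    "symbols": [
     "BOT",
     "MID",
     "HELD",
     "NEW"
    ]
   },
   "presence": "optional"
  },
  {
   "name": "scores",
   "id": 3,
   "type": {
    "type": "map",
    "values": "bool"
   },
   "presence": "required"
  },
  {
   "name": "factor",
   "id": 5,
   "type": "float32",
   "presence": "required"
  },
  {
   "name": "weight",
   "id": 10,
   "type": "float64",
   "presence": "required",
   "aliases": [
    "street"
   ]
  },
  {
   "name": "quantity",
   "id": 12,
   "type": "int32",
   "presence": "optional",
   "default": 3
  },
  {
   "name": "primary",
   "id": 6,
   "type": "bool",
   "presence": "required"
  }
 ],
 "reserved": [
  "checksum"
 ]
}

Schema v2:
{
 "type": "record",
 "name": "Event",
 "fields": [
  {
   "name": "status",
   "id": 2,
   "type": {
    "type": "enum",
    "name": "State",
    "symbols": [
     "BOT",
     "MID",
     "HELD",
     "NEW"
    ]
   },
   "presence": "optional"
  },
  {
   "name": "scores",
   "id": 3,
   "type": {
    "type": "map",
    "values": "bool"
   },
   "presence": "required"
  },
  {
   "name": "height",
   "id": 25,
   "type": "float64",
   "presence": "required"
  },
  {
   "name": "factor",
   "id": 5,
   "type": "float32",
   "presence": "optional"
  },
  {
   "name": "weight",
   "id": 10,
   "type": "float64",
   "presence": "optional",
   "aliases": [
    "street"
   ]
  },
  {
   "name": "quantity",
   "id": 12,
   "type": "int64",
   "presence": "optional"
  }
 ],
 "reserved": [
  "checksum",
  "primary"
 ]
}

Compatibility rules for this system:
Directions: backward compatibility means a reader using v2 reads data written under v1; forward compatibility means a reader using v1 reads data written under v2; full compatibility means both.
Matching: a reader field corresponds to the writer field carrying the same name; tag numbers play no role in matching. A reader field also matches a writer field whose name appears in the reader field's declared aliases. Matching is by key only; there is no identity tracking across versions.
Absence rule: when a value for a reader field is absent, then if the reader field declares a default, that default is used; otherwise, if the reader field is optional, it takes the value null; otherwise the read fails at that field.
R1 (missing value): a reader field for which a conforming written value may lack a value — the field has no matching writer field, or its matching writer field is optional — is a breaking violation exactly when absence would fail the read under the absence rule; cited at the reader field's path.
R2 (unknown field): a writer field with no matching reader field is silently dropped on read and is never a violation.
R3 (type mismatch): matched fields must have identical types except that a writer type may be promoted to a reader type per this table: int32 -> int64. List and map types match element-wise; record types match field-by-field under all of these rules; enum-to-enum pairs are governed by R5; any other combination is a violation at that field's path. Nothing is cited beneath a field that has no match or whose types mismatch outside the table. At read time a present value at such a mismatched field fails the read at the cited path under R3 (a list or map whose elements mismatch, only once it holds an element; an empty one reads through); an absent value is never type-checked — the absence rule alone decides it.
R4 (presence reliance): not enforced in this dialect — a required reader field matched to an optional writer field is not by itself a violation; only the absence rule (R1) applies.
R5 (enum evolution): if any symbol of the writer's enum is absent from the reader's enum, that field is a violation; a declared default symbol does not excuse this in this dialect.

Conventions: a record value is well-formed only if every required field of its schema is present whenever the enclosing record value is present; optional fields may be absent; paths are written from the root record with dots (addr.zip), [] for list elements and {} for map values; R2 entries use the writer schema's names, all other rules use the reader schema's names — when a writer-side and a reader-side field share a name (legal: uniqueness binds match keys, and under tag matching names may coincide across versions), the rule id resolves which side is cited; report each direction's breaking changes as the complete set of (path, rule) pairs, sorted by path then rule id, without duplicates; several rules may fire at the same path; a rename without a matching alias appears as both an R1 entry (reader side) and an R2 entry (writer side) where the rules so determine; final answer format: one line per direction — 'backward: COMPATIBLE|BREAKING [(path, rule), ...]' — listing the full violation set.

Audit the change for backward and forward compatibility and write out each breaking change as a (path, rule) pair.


backward: BREAKING [(height, R1)]; forward: BREAKING [(factor, R1), (primary, R1), (quantity, R3), (weight, R1)]

each type pair in Event: writer, then reader
backward analysis of Event with v2 as reader and v1 as writer:
  status: State -> State, writer optional; from status
  scores: map<string, bool> -> map<string, bool>, writer required; from scores
  height: no writer-side match
  factor: float32 -> float32, writer required; from factor
  weight: float64 -> float64, writer required; from weight
  quantity: int32 -> int64, writer optional; from quantity
  writer primary: unknown to reader
  violation R1 at height
  => backward verdict for Event: BREAKING, 1 violation(s)
forward analysis of Event with v1 as reader and v2 as writer:
  status: State -> State, writer optional; from status
  scores: map<string, bool> -> map<string, bool>, writer required; from scores
  factor: float32 -> float32, writer optional; from factor
  weight: float64 -> float64, writer optional; from weight
  quantity: int64 -> int32, writer optional; from quantity
  primary: no writer-side match
  writer height: unknown to reader
  violation R1 at factor
  violation R1 at primary
  violation R3 at quantity
  violation R1 at weight
  => forward verdict for Event: BREAKING, 4 violation(s)


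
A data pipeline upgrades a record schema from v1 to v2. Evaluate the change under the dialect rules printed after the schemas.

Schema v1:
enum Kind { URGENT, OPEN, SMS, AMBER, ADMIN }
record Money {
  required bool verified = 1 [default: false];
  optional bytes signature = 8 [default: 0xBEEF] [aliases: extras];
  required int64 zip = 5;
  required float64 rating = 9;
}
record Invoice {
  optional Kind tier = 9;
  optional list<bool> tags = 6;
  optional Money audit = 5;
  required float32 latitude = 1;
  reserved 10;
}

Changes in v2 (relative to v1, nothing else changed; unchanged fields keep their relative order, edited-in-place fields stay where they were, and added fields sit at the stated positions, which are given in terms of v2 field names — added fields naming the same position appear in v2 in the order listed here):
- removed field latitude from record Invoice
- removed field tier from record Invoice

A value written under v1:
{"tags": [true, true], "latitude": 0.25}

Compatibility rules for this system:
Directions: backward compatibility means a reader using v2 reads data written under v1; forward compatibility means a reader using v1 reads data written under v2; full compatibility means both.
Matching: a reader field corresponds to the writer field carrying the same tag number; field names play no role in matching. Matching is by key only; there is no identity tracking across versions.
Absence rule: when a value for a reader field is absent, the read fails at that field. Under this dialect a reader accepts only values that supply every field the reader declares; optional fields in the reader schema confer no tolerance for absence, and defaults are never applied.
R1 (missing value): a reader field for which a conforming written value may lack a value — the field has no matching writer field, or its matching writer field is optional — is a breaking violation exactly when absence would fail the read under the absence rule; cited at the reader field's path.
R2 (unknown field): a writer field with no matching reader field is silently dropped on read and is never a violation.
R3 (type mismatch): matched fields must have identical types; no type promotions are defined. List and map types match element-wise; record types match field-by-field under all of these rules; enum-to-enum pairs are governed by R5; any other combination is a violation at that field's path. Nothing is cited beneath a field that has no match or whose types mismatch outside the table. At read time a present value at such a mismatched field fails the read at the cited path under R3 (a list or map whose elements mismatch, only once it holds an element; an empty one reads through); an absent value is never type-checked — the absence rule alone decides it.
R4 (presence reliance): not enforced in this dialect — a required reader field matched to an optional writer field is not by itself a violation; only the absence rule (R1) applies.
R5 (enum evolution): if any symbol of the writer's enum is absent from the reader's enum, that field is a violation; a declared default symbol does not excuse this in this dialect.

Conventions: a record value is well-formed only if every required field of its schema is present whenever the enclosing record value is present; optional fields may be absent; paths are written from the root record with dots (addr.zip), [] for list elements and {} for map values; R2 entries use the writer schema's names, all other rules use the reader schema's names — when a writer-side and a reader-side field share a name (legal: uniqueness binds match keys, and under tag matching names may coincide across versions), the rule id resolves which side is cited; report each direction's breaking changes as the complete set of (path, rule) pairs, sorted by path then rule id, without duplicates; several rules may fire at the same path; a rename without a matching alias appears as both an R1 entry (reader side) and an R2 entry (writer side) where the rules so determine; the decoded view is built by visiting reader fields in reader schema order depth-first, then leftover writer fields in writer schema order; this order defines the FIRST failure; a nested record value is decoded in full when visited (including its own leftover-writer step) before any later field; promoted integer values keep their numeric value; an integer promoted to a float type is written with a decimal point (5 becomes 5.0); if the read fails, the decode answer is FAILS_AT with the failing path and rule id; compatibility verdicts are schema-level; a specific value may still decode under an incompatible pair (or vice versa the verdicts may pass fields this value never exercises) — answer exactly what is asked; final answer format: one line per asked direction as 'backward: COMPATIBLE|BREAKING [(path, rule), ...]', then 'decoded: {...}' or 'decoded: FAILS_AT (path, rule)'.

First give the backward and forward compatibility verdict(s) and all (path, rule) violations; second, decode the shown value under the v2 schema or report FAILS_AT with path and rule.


backward: BREAKING [(audit, R1), (audit.signature, R1), (tags, R1)]; forward: BREAKING [(audit, R1), (audit.signature, R1), (latitude, R1), (tags, R1), (tier, R1)]; decoded: FAILS_AT (audit, R1)

in Invoice below, arrows point writer -> reader
backward analysis of Invoice with v2 as reader and v1 as writer:
  tags: list<bool> -> list<bool>, writer optional; from tags
  audit: Money -> Money, writer optional; from audit
  leftover writer field: tier
  leftover writer field: latitude
  audit.verified: bool -> bool, writer required; from audit.verified
  audit.signature: bytes -> bytes, writer optional; from audit.signature
  audit.zip: int64 -> int64, writer required; from audit.zip
  audit.rating: float64 -> float64, writer required; from audit.rating
  breaking: (audit, R1)
  breaking: (audit.signature, R1)
  breaking: (tags, R1)
  => 3 violation(s): backward is BREAKING for Invoice
forward analysis of Invoice with v1 as reader and v2 as writer:
  tier: no writer match
  tags: list<bool> -> list<bool>, writer optional; from tags
  audit: Money -> Money, writer optional; from audit
  latitude: no writer match
  audit.verified: bool -> bool, writer required; from audit.verified
  audit.signature: bytes -> bytes, writer optional; from audit.signature
  audit.zip: int64 -> int64, writer required; from audit.zip
  audit.rating: float64 -> float64, writer required; from audit.rating
  breaking: (audit, R1)
  breaking: (audit.signature, R1)
  breaking: (latitude, R1)
  breaking: (tags, R1)
  breaking: (tier, R1)
  => 5 violation(s): forward is BREAKING for Invoice
decode (reader v2):
  tags := [true, true]
  read fails at audit under R1 (no fill)
  => FAILS_AT (audit, R1)
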